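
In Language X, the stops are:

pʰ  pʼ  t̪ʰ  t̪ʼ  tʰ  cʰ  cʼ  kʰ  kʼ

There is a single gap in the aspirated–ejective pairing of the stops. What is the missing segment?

Aspirated: /pʰ/ (bilabial), /t̪ʰ/ (dental), /tʰ/ (alveolar), /cʰ/ (palatal), /kʰ/ (velar).
Ejective: /pʼ/ (bilabial), /t̪ʼ/ (dental), /cʼ/ (palatal), /kʼ/ (velar).
The alveolar row has no ejective member, so the gap is the ejective alveolar stop /tʼ/.

/tʼ/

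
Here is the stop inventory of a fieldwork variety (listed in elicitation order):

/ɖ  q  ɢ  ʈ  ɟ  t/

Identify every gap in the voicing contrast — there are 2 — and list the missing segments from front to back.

place of articulation  voiceless  voiced  
alveolar          t         —       
retroflex         ʈ         ɖ       
palatal           —         ɟ       
uvular            q         ɢ       
Gaps, from front to back: alveolar lacks voiced (/d/); palatal lacks voiceless (/c/).

/d/, /c/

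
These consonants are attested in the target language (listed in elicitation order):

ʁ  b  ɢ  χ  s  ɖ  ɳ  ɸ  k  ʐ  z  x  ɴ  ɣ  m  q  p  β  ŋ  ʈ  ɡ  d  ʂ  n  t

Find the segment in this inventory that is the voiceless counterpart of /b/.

/p/

/b/ is a voiced bilabial stop.
The voiceless counterpart is a voiceless bilabial stop — in this inventory, /p/.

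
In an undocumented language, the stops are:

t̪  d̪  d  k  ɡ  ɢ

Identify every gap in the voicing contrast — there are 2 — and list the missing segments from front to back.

place of articulation  voiceless  voiced  
dental            t̪        d̪      
alveolar          —         d       
velar             k         ɡ       
uvular            —         ɢ       
Gaps, from front to back: alveolar lacks voiceless (/t/); uvular lacks voiceless (/q/).

/t/, /q/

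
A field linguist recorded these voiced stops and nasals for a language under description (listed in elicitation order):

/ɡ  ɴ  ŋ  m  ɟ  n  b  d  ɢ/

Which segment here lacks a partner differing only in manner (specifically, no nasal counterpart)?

/ɟ/

Bilabial: /b/ ~ /m/
Alveolar: /d/ ~ /n/
Velar: /ɡ/ ~ /ŋ/
Uvular: /ɢ/ ~ /ɴ/
Palatal: only /ɟ/ (oral stop); no nasal partner.
So /ɟ/ is the unpaired segment.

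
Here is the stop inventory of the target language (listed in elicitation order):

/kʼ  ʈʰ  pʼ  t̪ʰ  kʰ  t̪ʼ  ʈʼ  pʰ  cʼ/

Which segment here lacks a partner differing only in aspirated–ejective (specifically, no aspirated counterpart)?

/cʼ/

Bilabial: /pʰ/ ~ /pʼ/
Dental: /t̪ʰ/ ~ /t̪ʼ/
Retroflex: /ʈʰ/ ~ /ʈʼ/
Velar: /kʰ/ ~ /kʼ/
Palatal: only /cʼ/ (ejective); no aspirated partner.
So /cʼ/ is the unpaired segment.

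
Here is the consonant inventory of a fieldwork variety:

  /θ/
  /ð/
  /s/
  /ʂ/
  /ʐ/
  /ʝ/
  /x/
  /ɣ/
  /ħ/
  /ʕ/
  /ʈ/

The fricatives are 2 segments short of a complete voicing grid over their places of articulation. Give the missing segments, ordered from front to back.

/z/, /ç/

Voiceless: /θ/ (dental), /s/ (alveolar), /ʂ/ (retroflex), /x/ (velar), /ħ/ (pharyngeal).
Voiced: /ð/ (dental), /ʐ/ (retroflex), /ʝ/ (palatal), /ɣ/ (velar), /ʕ/ (pharyngeal).
Gaps, from front to back: alveolar lacks voiced (/z/); palatal lacks voiceless (/ç/).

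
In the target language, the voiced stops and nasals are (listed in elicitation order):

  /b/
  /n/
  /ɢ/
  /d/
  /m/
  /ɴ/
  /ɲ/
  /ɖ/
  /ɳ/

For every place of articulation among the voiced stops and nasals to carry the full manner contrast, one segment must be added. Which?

bilabial: oral stop /b/, nasal /m/.
alveolar: oral stop /d/, nasal /n/.
retroflex: oral stop /ɖ/, nasal /ɳ/.
palatal: oral stop —, nasal /ɲ/.
uvular: oral stop /ɢ/, nasal /ɴ/.
The palatal row has no oral stop member, so the gap is the palatal oral stop /ɟ/.

/ɟ/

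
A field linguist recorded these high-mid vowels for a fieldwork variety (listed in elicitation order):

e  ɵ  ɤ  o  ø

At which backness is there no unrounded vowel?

central

Unrounded: /e/ (front), /ɤ/ (back).
Rounded: /ø/ (front), /ɵ/ (central), /o/ (back).
Every backness has an unrounded member except central, where /ɘ/ would be expected.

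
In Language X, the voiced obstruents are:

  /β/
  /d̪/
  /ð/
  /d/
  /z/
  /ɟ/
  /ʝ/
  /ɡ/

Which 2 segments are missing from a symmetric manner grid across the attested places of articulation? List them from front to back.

Stop: /d̪/ (dental), /d/ (alveolar), /ɟ/ (palatal), /ɡ/ (velar).
Fricative: /β/ (bilabial), /ð/ (dental), /z/ (alveolar), /ʝ/ (palatal).
Gaps, from front to back: bilabial lacks stop (/b/); velar lacks fricative (/ɣ/).

/b/, /ɣ/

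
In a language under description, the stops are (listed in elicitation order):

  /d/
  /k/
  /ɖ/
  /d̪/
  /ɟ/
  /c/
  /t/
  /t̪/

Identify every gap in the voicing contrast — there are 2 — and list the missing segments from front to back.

/ʈ/, /ɡ/

dental: voiceless /t̪/, voiced /d̪/.
alveolar: voiceless /t/, voiced /d/.
retroflex: voiceless —, voiced /ɖ/.
palatal: voiceless /c/, voiced /ɟ/.
velar: voiceless /k/, voiced —.
Gaps, from front to back: retroflex lacks voiceless (/ʈ/); velar lacks voiced (/ɡ/).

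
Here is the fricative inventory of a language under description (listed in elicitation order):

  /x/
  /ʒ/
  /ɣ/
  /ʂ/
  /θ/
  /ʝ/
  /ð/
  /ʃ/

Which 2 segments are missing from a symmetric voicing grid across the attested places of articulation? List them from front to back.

/ʐ/, /ç/

place of articulation  voiceless  voiced  
dental            θ         ð       
postalveolar      ʃ         ʒ       
retroflex         ʂ         —       
palatal           —         ʝ       
velar             x         ɣ       
Gaps, from front to back: retroflex lacks voiced (/ʐ/); palatal lacks voiceless (/ç/).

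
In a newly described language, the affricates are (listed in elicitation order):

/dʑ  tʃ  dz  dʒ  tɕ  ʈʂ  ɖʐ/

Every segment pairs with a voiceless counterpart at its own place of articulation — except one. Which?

Postalveolar: /tʃ/ ~ /dʒ/
Retroflex: /ʈʂ/ ~ /ɖʐ/
Alveolo-palatal: /tɕ/ ~ /dʑ/
Alveolar: only /dz/ (voiced); no voiceless partner.
So /dz/ is the unpaired segment.

/dz/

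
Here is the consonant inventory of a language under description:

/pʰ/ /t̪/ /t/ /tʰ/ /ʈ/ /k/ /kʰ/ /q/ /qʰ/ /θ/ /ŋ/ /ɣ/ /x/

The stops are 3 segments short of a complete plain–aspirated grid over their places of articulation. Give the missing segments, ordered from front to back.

Plain: /t̪/ (dental), /t/ (alveolar), /ʈ/ (retroflex), /k/ (velar), /q/ (uvular).
Aspirated: /pʰ/ (bilabial), /tʰ/ (alveolar), /kʰ/ (velar), /qʰ/ (uvular).
Gaps, from front to back: bilabial lacks plain (/p/); dental lacks aspirated (/t̪ʰ/); retroflex lacks aspirated (/ʈʰ/).

/p/, /t̪ʰ/, /ʈʰ/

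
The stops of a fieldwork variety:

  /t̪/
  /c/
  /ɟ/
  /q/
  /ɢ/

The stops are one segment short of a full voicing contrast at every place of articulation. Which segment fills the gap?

place of articulation  voiceless  voiced  
dental            t̪        —       
palatal           c         ɟ       
uvular            q         ɢ       
The dental row has no voiced member, so the gap is the voiced dental stop /d̪/.

/d̪/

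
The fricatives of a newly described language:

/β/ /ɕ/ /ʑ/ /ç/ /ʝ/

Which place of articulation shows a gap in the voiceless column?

bilabial

place of articulation  voiceless  voiced  
bilabial          —         β       
alveolo-palatal   ɕ         ʑ       
palatal           ç         ʝ       
Every place of articulation has a voiceless member except bilabial, where /ɸ/ would be expected.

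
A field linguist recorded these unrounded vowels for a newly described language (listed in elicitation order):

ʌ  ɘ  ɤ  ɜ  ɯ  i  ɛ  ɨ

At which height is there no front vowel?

Front: /i/ (high), /ɛ/ (low-mid).
Central: /ɨ/ (high), /ɘ/ (high-mid), /ɜ/ (low-mid).
Back: /ɯ/ (high), /ɤ/ (high-mid), /ʌ/ (low-mid).
Every height has a front member except high-mid, where /e/ would be expected.

high-mid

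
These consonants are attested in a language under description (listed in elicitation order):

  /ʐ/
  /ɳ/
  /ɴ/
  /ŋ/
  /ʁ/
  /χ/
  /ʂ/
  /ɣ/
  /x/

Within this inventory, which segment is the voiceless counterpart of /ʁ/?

/χ/

/ʁ/ is a voiced uvular fricative.
The voiceless counterpart is a voiceless uvular fricative — in this inventory, /χ/.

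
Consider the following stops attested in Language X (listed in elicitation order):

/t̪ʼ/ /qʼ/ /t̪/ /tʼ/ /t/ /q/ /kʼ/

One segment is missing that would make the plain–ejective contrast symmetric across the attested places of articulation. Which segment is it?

Plain: /t̪/ (dental), /t/ (alveolar), /q/ (uvular).
Ejective: /t̪ʼ/ (dental), /tʼ/ (alveolar), /kʼ/ (velar), /qʼ/ (uvular).
The velar row has no plain member, so the gap is the plain velar stop /k/.

/k/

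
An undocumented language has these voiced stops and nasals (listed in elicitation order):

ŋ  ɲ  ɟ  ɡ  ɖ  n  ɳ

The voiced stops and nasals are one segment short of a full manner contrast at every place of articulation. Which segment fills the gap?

/d/

alveolar: oral stop —, nasal /n/.
retroflex: oral stop /ɖ/, nasal /ɳ/.
palatal: oral stop /ɟ/, nasal /ɲ/.
velar: oral stop /ɡ/, nasal /ŋ/.
The alveolar row has no oral stop member, so the gap is the alveolar oral stop /d/.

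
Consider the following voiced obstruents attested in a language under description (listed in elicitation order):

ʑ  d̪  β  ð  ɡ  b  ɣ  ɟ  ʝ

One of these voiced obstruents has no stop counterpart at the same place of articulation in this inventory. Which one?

Bilabial: /b/ ~ /β/
Dental: /d̪/ ~ /ð/
Palatal: /ɟ/ ~ /ʝ/
Velar: /ɡ/ ~ /ɣ/
Alveolo-palatal: only /ʑ/ (fricative); no stop partner.
So /ʑ/ is the unpaired segment.

/ʑ/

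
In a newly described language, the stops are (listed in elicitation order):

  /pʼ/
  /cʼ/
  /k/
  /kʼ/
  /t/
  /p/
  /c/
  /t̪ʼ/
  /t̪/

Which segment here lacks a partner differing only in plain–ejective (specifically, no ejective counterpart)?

/t/

Bilabial: /p/ ~ /pʼ/
Dental: /t̪/ ~ /t̪ʼ/
Palatal: /c/ ~ /cʼ/
Velar: /k/ ~ /kʼ/
Alveolar: only /t/ (plain); no ejective partner.
So /t/ is the unpaired segment.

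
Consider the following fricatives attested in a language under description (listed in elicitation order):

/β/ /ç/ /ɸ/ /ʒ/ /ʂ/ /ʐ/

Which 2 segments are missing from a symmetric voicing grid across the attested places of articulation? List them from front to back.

/ʃ/, /ʝ/

place of articulation  voiceless  voiced  
bilabial          ɸ         β       
postalveolar      —         ʒ       
retroflex         ʂ         ʐ       
palatal           ç         —       
Gaps, from front to back: postalveolar lacks voiceless (/ʃ/); palatal lacks voiced (/ʝ/).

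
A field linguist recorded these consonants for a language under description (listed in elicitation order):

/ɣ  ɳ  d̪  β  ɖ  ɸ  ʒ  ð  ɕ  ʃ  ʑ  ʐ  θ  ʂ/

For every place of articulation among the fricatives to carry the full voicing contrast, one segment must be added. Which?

/x/

place of articulation  voiceless  voiced  
bilabial          ɸ         β       
dental            θ         ð       
postalveolar      ʃ         ʒ       
retroflex         ʂ         ʐ       
alveolo-palatal   ɕ         ʑ       
velar             —         ɣ       
The velar row has no voiceless member, so the gap is the voiceless velar fricative /x/.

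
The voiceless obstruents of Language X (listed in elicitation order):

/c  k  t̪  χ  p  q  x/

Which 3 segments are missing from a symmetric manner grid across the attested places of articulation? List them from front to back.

place of articulation  stop      fricative
bilabial          p         —       
dental            t̪        —       
palatal           c         —       
velar             k         x       
uvular            q         χ       
Gaps, from front to back: bilabial lacks fricative (/ɸ/); dental lacks fricative (/θ/); palatal lacks fricative (/ç/).

/ɸ/, /θ/, /ç/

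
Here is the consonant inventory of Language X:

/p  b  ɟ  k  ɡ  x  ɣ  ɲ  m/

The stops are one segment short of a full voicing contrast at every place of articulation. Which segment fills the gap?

place of articulation  voiceless  voiced  
bilabial          p         b       
palatal           —         ɟ       
velar             k         ɡ       
The palatal row has no voiceless member, so the gap is the voiceless palatal stop /c/.

/c/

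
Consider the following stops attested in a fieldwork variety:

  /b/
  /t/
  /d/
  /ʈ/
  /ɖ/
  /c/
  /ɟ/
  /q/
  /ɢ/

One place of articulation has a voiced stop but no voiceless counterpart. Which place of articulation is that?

bilabial

place of articulation  voiceless  voiced  
bilabial          —         b       
alveolar          t         d       
retroflex         ʈ         ɖ       
palatal           c         ɟ       
uvular            q         ɢ       
Every place of articulation has a voiceless member except bilabial, where /p/ would be expected.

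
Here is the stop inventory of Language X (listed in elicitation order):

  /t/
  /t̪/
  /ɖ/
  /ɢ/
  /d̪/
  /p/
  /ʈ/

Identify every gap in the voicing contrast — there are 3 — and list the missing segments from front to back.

place of articulation  voiceless  voiced  
bilabial          p         —       
dental            t̪        d̪      
alveolar          t         —       
retroflex         ʈ         ɖ       
uvular            —         ɢ       
Gaps, from front to back: bilabial lacks voiced (/b/); alveolar lacks voiced (/d/); uvular lacks voiceless (/q/).

/b/, /d/, /q/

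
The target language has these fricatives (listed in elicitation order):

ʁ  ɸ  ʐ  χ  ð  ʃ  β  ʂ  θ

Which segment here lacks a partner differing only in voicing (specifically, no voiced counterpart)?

Bilabial: /ɸ/ ~ /β/
Dental: /θ/ ~ /ð/
Retroflex: /ʂ/ ~ /ʐ/
Uvular: /χ/ ~ /ʁ/
Postalveolar: only /ʃ/ (voiceless); no voiced partner.
So /ʃ/ is the unpaired segment.

/ʃ/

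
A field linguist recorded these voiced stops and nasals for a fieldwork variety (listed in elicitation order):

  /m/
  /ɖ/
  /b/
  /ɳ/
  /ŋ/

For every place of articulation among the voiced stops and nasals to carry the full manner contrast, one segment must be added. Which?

/ɡ/

bilabial: oral stop /b/, nasal /m/.
retroflex: oral stop /ɖ/, nasal /ɳ/.
velar: oral stop —, nasal /ŋ/.
The velar row has no oral stop member, so the gap is the velar oral stop /ɡ/.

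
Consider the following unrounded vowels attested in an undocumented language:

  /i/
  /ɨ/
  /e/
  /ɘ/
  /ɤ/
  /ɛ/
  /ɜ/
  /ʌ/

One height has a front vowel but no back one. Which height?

Front: /i/ (high), /e/ (high-mid), /ɛ/ (low-mid).
Central: /ɨ/ (high), /ɘ/ (high-mid), /ɜ/ (low-mid).
Back: /ɤ/ (high-mid), /ʌ/ (low-mid).
Every height has a back member except high, where /ɯ/ would be expected.

high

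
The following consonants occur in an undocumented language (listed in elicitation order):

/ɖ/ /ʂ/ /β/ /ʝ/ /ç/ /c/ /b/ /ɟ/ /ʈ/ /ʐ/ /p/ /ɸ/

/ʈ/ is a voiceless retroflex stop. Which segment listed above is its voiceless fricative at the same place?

/ʂ/

The voiceless fricative at the same place is a voiceless retroflex fricative — in this inventory, /ʂ/.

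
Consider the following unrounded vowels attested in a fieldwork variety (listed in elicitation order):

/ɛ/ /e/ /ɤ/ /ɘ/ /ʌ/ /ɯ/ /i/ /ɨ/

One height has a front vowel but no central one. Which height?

low-mid

Front: /i/ (high), /e/ (high-mid), /ɛ/ (low-mid).
Central: /ɨ/ (high), /ɘ/ (high-mid).
Back: /ɯ/ (high), /ɤ/ (high-mid), /ʌ/ (low-mid).
Every height has a central member except low-mid, where /ɜ/ would be expected.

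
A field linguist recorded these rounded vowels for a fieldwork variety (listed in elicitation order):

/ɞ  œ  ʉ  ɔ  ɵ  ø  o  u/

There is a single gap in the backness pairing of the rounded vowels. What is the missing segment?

/y/

Front: /ø/ (high-mid), /œ/ (low-mid).
Central: /ʉ/ (high), /ɵ/ (high-mid), /ɞ/ (low-mid).
Back: /u/ (high), /o/ (high-mid), /ɔ/ (low-mid).
The high row has no front member, so the gap is the high front rounded vowel /y/.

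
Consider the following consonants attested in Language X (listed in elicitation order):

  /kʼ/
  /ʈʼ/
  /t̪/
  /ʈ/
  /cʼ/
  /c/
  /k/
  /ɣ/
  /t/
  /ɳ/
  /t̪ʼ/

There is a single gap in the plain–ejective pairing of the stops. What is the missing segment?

/tʼ/

dental: plain /t̪/, ejective /t̪ʼ/.
alveolar: plain /t/, ejective —.
retroflex: plain /ʈ/, ejective /ʈʼ/.
palatal: plain /c/, ejective /cʼ/.
velar: plain /k/, ejective /kʼ/.
The alveolar row has no ejective member, so the gap is the ejective alveolar stop /tʼ/.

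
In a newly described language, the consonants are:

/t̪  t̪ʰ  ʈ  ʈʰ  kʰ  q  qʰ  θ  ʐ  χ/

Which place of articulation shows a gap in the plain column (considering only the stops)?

place of articulation  plain     aspirated
dental            t̪        t̪ʰ     
retroflex         ʈ         ʈʰ      
velar             —         kʰ      
uvular            q         qʰ      
Every place of articulation has a plain member except velar, where /k/ would be expected.

velar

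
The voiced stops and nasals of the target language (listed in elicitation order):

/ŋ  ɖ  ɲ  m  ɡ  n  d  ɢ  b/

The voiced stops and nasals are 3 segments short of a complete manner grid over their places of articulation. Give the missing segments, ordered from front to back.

Oral stop: /b/ (bilabial), /d/ (alveolar), /ɖ/ (retroflex), /ɡ/ (velar), /ɢ/ (uvular).
Nasal: /m/ (bilabial), /n/ (alveolar), /ɲ/ (palatal), /ŋ/ (velar).
Gaps, from front to back: retroflex lacks nasal (/ɳ/); palatal lacks oral stop (/ɟ/); uvular lacks nasal (/ɴ/).

/ɳ/, /ɟ/, /ɴ/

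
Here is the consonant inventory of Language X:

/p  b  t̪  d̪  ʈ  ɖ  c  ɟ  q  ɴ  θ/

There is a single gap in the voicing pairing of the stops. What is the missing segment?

Voiceless: /p/ (bilabial), /t̪/ (dental), /ʈ/ (retroflex), /c/ (palatal), /q/ (uvular).
Voiced: /b/ (bilabial), /d̪/ (dental), /ɖ/ (retroflex), /ɟ/ (palatal).
The uvular row has no voiced member, so the gap is the voiced uvular stop /ɢ/.

/ɢ/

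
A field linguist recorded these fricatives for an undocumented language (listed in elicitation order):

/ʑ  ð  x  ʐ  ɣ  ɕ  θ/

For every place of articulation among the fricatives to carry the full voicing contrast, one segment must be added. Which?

Voiceless: /θ/ (dental), /ɕ/ (alveolo-palatal), /x/ (velar).
Voiced: /ð/ (dental), /ʐ/ (retroflex), /ʑ/ (alveolo-palatal), /ɣ/ (velar).
The retroflex row has no voiceless member, so the gap is the voiceless retroflex fricative /ʂ/.

/ʂ/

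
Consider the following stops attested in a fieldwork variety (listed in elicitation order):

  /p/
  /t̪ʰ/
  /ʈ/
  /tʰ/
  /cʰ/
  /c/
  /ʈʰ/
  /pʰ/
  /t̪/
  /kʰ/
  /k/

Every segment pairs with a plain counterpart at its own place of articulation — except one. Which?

/tʰ/

Bilabial: /p/ ~ /pʰ/
Dental: /t̪/ ~ /t̪ʰ/
Retroflex: /ʈ/ ~ /ʈʰ/
Palatal: /c/ ~ /cʰ/
Velar: /k/ ~ /kʰ/
Alveolar: only /tʰ/ (aspirated); no plain partner.
So /tʰ/ is the unpaired segment.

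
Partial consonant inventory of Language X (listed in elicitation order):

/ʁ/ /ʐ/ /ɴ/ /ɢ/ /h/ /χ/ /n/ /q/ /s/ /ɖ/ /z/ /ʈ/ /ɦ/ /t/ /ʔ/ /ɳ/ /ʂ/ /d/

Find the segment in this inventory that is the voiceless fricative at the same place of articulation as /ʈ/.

/ʈ/ is a voiceless retroflex stop.
The voiceless fricative at the same place is a voiceless retroflex fricative — in this inventory, /ʂ/.

/ʂ/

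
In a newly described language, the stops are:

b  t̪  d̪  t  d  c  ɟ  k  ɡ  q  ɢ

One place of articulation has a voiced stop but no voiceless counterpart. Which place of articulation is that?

bilabial: voiceless —, voiced /b/.
dental: voiceless /t̪/, voiced /d̪/.
alveolar: voiceless /t/, voiced /d/.
palatal: voiceless /c/, voiced /ɟ/.
velar: voiceless /k/, voiced /ɡ/.
uvular: voiceless /q/, voiced /ɢ/.
Every place of articulation has a voiceless member except bilabial, where /p/ would be expected.

bilabial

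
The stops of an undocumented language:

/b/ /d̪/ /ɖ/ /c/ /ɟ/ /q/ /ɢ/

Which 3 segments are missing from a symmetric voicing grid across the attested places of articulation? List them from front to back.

bilabial: voiceless —, voiced /b/.
dental: voiceless —, voiced /d̪/.
retroflex: voiceless —, voiced /ɖ/.
palatal: voiceless /c/, voiced /ɟ/.
uvular: voiceless /q/, voiced /ɢ/.
Gaps, from front to back: bilabial lacks voiceless (/p/); dental lacks voiceless (/t̪/); retroflex lacks voiceless (/ʈ/).

/p/, /t̪/, /ʈ/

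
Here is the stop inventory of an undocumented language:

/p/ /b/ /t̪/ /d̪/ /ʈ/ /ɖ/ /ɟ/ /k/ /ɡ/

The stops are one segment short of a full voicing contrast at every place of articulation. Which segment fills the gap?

/c/

place of articulation  voiceless  voiced  
bilabial          p         b       
dental            t̪        d̪      
retroflex         ʈ         ɖ       
palatal           —         ɟ       
velar             k         ɡ       
The palatal row has no voiceless member, so the gap is the voiceless palatal stop /c/.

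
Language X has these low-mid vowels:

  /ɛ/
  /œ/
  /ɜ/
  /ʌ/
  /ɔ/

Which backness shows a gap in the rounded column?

central

Unrounded: /ɛ/ (front), /ɜ/ (central), /ʌ/ (back).
Rounded: /œ/ (front), /ɔ/ (back).
Every backness has a rounded member except central, where /ɞ/ would be expected.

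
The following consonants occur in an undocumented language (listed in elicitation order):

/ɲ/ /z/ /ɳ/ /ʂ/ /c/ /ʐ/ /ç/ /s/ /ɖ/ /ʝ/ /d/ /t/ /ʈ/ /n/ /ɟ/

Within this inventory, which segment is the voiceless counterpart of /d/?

/d/ is a voiced alveolar stop.
The voiceless counterpart is a voiceless alveolar stop — in this inventory, /t/.

/t/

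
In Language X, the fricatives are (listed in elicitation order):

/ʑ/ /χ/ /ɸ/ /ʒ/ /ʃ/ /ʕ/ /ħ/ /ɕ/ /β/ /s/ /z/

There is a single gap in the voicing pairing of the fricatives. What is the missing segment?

bilabial: voiceless /ɸ/, voiced /β/.
alveolar: voiceless /s/, voiced /z/.
postalveolar: voiceless /ʃ/, voiced /ʒ/.
alveolo-palatal: voiceless /ɕ/, voiced /ʑ/.
uvular: voiceless /χ/, voiced —.
pharyngeal: voiceless /ħ/, voiced /ʕ/.
The uvular row has no voiced member, so the gap is the voiced uvular fricative /ʁ/.

/ʁ/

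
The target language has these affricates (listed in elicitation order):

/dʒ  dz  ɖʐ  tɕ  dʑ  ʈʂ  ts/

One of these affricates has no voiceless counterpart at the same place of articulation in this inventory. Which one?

/dʒ/

Alveolar: /ts/ ~ /dz/
Retroflex: /ʈʂ/ ~ /ɖʐ/
Alveolo-palatal: /tɕ/ ~ /dʑ/
Postalveolar: only /dʒ/ (voiced); no voiceless partner.
So /dʒ/ is the unpaired segment.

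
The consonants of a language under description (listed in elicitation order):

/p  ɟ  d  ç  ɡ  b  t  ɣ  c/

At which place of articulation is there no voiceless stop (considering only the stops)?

Voiceless: /p/ (bilabial), /t/ (alveolar), /c/ (palatal).
Voiced: /b/ (bilabial), /d/ (alveolar), /ɟ/ (palatal), /ɡ/ (velar).
Every place of articulation has a voiceless member except velar, where /k/ would be expected.

velar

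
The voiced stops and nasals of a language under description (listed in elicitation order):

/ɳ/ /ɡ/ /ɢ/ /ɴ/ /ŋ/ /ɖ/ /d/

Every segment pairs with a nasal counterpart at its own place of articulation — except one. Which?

/d/

Retroflex: /ɖ/ ~ /ɳ/
Velar: /ɡ/ ~ /ŋ/
Uvular: /ɢ/ ~ /ɴ/
Alveolar: only /d/ (oral stop); no nasal partner.
So /d/ is the unpaired segment.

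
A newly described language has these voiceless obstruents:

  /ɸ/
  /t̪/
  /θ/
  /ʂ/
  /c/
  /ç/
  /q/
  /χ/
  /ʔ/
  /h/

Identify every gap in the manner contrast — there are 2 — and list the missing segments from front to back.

Stop: /t̪/ (dental), /c/ (palatal), /q/ (uvular), /ʔ/ (glottal).
Fricative: /ɸ/ (bilabial), /θ/ (dental), /ʂ/ (retroflex), /ç/ (palatal), /χ/ (uvular), /h/ (glottal).
Gaps, from front to back: bilabial lacks stop (/p/); retroflex lacks stop (/ʈ/).

/p/, /ʈ/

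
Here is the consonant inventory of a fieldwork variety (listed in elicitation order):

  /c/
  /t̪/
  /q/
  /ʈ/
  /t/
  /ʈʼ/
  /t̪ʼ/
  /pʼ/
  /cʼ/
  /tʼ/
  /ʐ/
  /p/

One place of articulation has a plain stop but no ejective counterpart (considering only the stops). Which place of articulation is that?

bilabial: plain /p/, ejective /pʼ/.
dental: plain /t̪/, ejective /t̪ʼ/.
alveolar: plain /t/, ejective /tʼ/.
retroflex: plain /ʈ/, ejective /ʈʼ/.
palatal: plain /c/, ejective /cʼ/.
uvular: plain /q/, ejective —.
Every place of articulation has an ejective member except uvular, where /qʼ/ would be expected.

uvular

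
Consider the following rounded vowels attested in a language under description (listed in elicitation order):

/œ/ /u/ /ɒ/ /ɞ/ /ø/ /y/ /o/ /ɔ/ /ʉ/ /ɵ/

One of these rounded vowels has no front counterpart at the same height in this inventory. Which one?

High: /y/ ~ /ʉ/ ~ /u/
High-mid: /ø/ ~ /ɵ/ ~ /o/
Low-mid: /œ/ ~ /ɞ/ ~ /ɔ/
Low: only /ɒ/ (back); no front partner.
So /ɒ/ is the unpaired segment.

/ɒ/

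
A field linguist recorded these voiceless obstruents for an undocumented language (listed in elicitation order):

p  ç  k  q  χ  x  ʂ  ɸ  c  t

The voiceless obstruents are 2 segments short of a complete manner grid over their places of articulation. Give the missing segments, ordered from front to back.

place of articulation  stop      fricative
bilabial          p         ɸ       
alveolar          t         —       
retroflex         —         ʂ       
palatal           c         ç       
velar             k         x       
uvular            q         χ       
Gaps, from front to back: alveolar lacks fricative (/s/); retroflex lacks stop (/ʈ/).

/s/, /ʈ/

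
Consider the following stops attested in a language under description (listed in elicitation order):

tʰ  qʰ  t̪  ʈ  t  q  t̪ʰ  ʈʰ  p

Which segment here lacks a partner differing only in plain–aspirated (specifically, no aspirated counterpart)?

Dental: /t̪/ ~ /t̪ʰ/
Alveolar: /t/ ~ /tʰ/
Retroflex: /ʈ/ ~ /ʈʰ/
Uvular: /q/ ~ /qʰ/
Bilabial: only /p/ (plain); no aspirated partner.
So /p/ is the unpaired segment.

/p/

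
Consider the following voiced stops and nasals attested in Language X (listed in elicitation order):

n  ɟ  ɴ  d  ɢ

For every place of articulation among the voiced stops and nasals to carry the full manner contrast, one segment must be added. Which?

/ɲ/

alveolar: oral stop /d/, nasal /n/.
palatal: oral stop /ɟ/, nasal —.
uvular: oral stop /ɢ/, nasal /ɴ/.
The palatal row has no nasal member, so the gap is the palatal nasal /ɲ/.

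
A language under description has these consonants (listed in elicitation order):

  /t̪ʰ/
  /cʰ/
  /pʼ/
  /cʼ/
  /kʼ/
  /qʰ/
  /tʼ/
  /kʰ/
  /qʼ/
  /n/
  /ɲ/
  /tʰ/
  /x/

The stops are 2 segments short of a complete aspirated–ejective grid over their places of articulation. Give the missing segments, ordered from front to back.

Aspirated: /t̪ʰ/ (dental), /tʰ/ (alveolar), /cʰ/ (palatal), /kʰ/ (velar), /qʰ/ (uvular).
Ejective: /pʼ/ (bilabial), /tʼ/ (alveolar), /cʼ/ (palatal), /kʼ/ (velar), /qʼ/ (uvular).
Gaps, from front to back: bilabial lacks aspirated (/pʰ/); dental lacks ejective (/t̪ʼ/).

/pʰ/, /t̪ʼ/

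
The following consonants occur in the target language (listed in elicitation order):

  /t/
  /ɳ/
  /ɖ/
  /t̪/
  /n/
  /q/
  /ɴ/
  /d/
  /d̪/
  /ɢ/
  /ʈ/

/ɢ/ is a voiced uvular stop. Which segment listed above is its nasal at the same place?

/ɴ/

The nasal at the same place is an uvular nasal — in this inventory, /ɴ/.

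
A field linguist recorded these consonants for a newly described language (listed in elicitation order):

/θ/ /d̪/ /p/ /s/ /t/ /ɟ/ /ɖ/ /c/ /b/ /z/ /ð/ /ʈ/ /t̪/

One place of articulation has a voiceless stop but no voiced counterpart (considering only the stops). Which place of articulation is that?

place of articulation  voiceless  voiced  
bilabial          p         b       
dental            t̪        d̪      
alveolar          t         —       
retroflex         ʈ         ɖ       
palatal           c         ɟ       
Every place of articulation has a voiced member except alveolar, where /d/ would be expected.

alveolar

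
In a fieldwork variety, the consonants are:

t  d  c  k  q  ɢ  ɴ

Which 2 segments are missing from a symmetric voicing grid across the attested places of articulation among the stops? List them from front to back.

alveolar: voiceless /t/, voiced /d/.
palatal: voiceless /c/, voiced —.
velar: voiceless /k/, voiced —.
uvular: voiceless /q/, voiced /ɢ/.
Gaps, from front to back: palatal lacks voiced (/ɟ/); velar lacks voiced (/ɡ/).

/ɟ/, /ɡ/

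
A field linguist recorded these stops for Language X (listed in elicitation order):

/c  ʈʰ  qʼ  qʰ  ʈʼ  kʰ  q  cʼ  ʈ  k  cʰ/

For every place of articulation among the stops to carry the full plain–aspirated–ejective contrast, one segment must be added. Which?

retroflex: plain /ʈ/, aspirated /ʈʰ/, ejective /ʈʼ/.
palatal: plain /c/, aspirated /cʰ/, ejective /cʼ/.
velar: plain /k/, aspirated /kʰ/, ejective —.
uvular: plain /q/, aspirated /qʰ/, ejective /qʼ/.
The velar row has no ejective member, so the gap is the ejective velar stop /kʼ/.

/kʼ/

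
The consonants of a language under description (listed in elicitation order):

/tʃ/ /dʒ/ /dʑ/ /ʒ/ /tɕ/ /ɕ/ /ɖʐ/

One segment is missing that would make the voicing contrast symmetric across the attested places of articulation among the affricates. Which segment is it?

postalveolar: voiceless /tʃ/, voiced /dʒ/.
retroflex: voiceless —, voiced /ɖʐ/.
alveolo-palatal: voiceless /tɕ/, voiced /dʑ/.
The retroflex row has no voiceless member, so the gap is the voiceless retroflex affricate /ʈʂ/.

/ʈʂ/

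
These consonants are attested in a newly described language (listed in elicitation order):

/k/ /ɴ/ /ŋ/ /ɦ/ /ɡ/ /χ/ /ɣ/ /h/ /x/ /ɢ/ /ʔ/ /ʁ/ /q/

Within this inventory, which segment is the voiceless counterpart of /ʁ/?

/χ/

/ʁ/ is a voiced uvular fricative.
The voiceless counterpart is a voiceless uvular fricative — in this inventory, /χ/.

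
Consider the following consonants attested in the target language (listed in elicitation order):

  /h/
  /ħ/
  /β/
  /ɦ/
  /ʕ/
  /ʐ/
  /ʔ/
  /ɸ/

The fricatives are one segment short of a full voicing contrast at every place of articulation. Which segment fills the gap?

bilabial: voiceless /ɸ/, voiced /β/.
retroflex: voiceless —, voiced /ʐ/.
pharyngeal: voiceless /ħ/, voiced /ʕ/.
glottal: voiceless /h/, voiced /ɦ/.
The retroflex row has no voiceless member, so the gap is the voiceless retroflex fricative /ʂ/.

/ʂ/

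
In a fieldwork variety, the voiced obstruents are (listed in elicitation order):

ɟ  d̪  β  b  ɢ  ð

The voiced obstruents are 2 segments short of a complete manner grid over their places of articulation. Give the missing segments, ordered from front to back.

/ʝ/, /ʁ/

Stop: /b/ (bilabial), /d̪/ (dental), /ɟ/ (palatal), /ɢ/ (uvular).
Fricative: /β/ (bilabial), /ð/ (dental).
Gaps, from front to back: palatal lacks fricative (/ʝ/); uvular lacks fricative (/ʁ/).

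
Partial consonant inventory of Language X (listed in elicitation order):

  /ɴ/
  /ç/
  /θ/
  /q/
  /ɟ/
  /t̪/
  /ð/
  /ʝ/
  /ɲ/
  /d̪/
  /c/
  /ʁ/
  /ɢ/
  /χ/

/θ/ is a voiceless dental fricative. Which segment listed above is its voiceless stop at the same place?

The voiceless stop at the same place is a voiceless dental stop — in this inventory, /t̪/.

/t̪/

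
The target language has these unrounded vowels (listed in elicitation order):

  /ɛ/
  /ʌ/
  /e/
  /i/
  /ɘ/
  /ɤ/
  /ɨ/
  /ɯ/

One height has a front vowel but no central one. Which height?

low-mid

Front: /i/ (high), /e/ (high-mid), /ɛ/ (low-mid).
Central: /ɨ/ (high), /ɘ/ (high-mid).
Back: /ɯ/ (high), /ɤ/ (high-mid), /ʌ/ (low-mid).
Every height has a central member except low-mid, where /ɜ/ would be expected.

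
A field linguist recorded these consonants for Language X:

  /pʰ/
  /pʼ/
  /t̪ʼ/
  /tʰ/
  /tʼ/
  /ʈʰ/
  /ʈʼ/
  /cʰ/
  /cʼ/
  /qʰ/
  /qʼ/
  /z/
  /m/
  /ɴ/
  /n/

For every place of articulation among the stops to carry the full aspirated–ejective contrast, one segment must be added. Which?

Aspirated: /pʰ/ (bilabial), /tʰ/ (alveolar), /ʈʰ/ (retroflex), /cʰ/ (palatal), /qʰ/ (uvular).
Ejective: /pʼ/ (bilabial), /t̪ʼ/ (dental), /tʼ/ (alveolar), /ʈʼ/ (retroflex), /cʼ/ (palatal), /qʼ/ (uvular).
The dental row has no aspirated member, so the gap is the aspirated dental stop /t̪ʰ/.

/t̪ʰ/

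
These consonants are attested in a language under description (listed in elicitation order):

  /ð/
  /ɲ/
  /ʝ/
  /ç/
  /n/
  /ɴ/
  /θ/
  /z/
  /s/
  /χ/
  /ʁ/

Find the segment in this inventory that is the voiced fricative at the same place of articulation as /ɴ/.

/ɴ/ is an uvular nasal.
The voiced fricative at the same place is a voiced uvular fricative — in this inventory, /ʁ/.

/ʁ/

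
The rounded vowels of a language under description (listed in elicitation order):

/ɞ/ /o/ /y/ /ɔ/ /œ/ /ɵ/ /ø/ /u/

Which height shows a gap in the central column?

Front: /y/ (high), /ø/ (high-mid), /œ/ (low-mid).
Central: /ɵ/ (high-mid), /ɞ/ (low-mid).
Back: /u/ (high), /o/ (high-mid), /ɔ/ (low-mid).
Every height has a central member except high, where /ʉ/ would be expected.

high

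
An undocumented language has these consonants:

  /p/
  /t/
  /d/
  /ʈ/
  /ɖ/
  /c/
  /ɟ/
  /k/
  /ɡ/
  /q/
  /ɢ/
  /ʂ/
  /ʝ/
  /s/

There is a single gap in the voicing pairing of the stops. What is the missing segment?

/b/

bilabial: voiceless /p/, voiced —.
alveolar: voiceless /t/, voiced /d/.
retroflex: voiceless /ʈ/, voiced /ɖ/.
palatal: voiceless /c/, voiced /ɟ/.
velar: voiceless /k/, voiced /ɡ/.
uvular: voiceless /q/, voiced /ɢ/.
The bilabial row has no voiced member, so the gap is the voiced bilabial stop /b/.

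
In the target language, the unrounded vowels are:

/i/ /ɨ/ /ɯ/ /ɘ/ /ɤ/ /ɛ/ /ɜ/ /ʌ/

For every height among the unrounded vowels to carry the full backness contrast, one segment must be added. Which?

/e/

height            front     central   back    
high              i         ɨ         ɯ       
high-mid          —         ɘ         ɤ       
low-mid           ɛ         ɜ         ʌ       
The high-mid row has no front member, so the gap is the high-mid front unrounded vowel /e/.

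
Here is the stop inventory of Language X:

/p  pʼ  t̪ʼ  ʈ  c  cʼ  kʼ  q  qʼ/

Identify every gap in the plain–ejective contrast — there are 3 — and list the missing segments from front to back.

place of articulation  plain     ejective
bilabial          p         pʼ      
dental            —         t̪ʼ     
retroflex         ʈ         —       
palatal           c         cʼ      
velar             —         kʼ      
uvular            q         qʼ      
Gaps, from front to back: dental lacks plain (/t̪/); retroflex lacks ejective (/ʈʼ/); velar lacks plain (/k/).

/t̪/, /ʈʼ/, /k/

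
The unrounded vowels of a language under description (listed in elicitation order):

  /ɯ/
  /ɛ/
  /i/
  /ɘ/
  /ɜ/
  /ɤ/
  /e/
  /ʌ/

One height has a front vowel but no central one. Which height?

Front: /i/ (high), /e/ (high-mid), /ɛ/ (low-mid).
Central: /ɘ/ (high-mid), /ɜ/ (low-mid).
Back: /ɯ/ (high), /ɤ/ (high-mid), /ʌ/ (low-mid).
Every height has a central member except high, where /ɨ/ would be expected.

high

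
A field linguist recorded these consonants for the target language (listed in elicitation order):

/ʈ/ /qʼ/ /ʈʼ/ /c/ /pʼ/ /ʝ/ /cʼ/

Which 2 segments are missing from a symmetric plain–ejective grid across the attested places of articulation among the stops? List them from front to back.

/p/, /q/

bilabial: plain —, ejective /pʼ/.
retroflex: plain /ʈ/, ejective /ʈʼ/.
palatal: plain /c/, ejective /cʼ/.
uvular: plain —, ejective /qʼ/.
Gaps, from front to back: bilabial lacks plain (/p/); uvular lacks plain (/q/).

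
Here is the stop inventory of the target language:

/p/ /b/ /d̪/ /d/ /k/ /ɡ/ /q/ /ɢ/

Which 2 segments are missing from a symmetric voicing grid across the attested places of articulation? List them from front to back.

place of articulation  voiceless  voiced  
bilabial          p         b       
dental            —         d̪      
alveolar          —         d       
velar             k         ɡ       
uvular            q         ɢ       
Gaps, from front to back: dental lacks voiceless (/t̪/); alveolar lacks voiceless (/t/).

/t̪/, /t/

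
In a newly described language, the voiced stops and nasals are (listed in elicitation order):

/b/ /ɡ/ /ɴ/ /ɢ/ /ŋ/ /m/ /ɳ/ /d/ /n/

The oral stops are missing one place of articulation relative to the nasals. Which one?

retroflex

Oral stop: /b/ (bilabial), /d/ (alveolar), /ɡ/ (velar), /ɢ/ (uvular).
Nasal: /m/ (bilabial), /n/ (alveolar), /ɳ/ (retroflex), /ŋ/ (velar), /ɴ/ (uvular).
Every place of articulation has an oral stop member except retroflex, where /ɖ/ would be expected.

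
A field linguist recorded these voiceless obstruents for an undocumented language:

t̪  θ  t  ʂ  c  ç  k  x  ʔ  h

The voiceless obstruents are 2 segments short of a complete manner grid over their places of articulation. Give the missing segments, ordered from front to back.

place of articulation  stop      fricative
dental            t̪        θ       
alveolar          t         —       
retroflex         —         ʂ       
palatal           c         ç       
velar             k         x       
glottal           ʔ         h       
Gaps, from front to back: alveolar lacks fricative (/s/); retroflex lacks stop (/ʈ/).

/s/, /ʈ/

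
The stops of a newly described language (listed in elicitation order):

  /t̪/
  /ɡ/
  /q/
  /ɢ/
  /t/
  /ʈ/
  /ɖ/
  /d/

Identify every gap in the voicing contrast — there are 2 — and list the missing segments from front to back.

/d̪/, /k/

place of articulation  voiceless  voiced  
dental            t̪        —       
alveolar          t         d       
retroflex         ʈ         ɖ       
velar             —         ɡ       
uvular            q         ɢ       
Gaps, from front to back: dental lacks voiced (/d̪/); velar lacks voiceless (/k/).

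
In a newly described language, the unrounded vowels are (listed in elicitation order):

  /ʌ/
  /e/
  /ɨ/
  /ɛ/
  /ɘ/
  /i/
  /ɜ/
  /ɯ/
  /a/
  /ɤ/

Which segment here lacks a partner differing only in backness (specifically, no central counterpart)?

/a/

High: /i/ ~ /ɨ/ ~ /ɯ/
High-mid: /e/ ~ /ɘ/ ~ /ɤ/
Low-mid: /ɛ/ ~ /ɜ/ ~ /ʌ/
Low: only /a/ (front); no central partner.
So /a/ is the unpaired segment.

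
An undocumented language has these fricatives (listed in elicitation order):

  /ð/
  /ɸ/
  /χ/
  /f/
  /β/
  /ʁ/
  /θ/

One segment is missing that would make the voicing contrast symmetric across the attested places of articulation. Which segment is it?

bilabial: voiceless /ɸ/, voiced /β/.
labiodental: voiceless /f/, voiced —.
dental: voiceless /θ/, voiced /ð/.
uvular: voiceless /χ/, voiced /ʁ/.
The labiodental row has no voiced member, so the gap is the voiced labiodental fricative /v/.

/v/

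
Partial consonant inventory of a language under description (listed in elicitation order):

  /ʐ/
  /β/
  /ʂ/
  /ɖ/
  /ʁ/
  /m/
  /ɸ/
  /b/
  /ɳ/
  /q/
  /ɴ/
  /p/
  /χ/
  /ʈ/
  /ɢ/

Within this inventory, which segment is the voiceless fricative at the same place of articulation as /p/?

/p/ is a voiceless bilabial stop.
The voiceless fricative at the same place is a voiceless bilabial fricative — in this inventory, /ɸ/.

/ɸ/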